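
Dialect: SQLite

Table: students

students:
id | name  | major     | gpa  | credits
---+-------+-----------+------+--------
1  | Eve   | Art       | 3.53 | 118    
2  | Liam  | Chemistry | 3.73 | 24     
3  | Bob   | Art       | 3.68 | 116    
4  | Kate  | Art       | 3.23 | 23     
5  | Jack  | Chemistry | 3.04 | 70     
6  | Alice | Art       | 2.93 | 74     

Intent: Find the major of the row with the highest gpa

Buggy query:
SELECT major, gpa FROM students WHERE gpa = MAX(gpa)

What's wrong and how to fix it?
Bug: WHERE is evaluated per row; an aggregate over the whole table isn't defined there

Fix: Wrap MAX in a scalar subquery so WHERE compares against a single value

Corrected query:
SELECT major, gpa FROM students WHERE gpa = (SELECT MAX(gpa) FROM students)

Result:
major     | gpa 
----------+-----
Chemistry | 3.73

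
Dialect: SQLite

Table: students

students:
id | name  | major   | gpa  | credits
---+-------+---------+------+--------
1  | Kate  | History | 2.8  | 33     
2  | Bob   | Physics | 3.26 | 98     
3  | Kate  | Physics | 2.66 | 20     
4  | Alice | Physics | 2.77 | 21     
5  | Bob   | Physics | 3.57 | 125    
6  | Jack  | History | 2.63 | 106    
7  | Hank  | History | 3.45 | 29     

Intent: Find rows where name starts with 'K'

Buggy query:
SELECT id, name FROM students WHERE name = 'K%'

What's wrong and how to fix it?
Bug: Wildcards only work with LIKE; '=' treats '%' as a literal character

Fix: Replace '=' with LIKE so 'K%' is treated as a pattern

Corrected query:
SELECT id, name FROM students WHERE name LIKE 'K%'

Result:
id | name
---+-----
1  | Kate
3  | Kate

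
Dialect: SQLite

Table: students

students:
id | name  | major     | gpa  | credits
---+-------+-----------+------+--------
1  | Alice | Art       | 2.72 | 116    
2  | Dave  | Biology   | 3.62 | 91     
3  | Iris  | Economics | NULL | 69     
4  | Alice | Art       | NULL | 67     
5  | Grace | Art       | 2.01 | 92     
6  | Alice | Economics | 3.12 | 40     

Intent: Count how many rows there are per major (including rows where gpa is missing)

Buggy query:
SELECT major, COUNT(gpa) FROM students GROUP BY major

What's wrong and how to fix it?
Bug: COUNT(gpa) skips NULLs, so groups with missing gpa are undercounted

Fix: Replace COUNT(gpa) with COUNT(*)

Corrected query:
SELECT major, COUNT(*) FROM students GROUP BY major

Result:
major     | COUNT(*)
----------+---------
Art       | 3       
Biology   | 1       
Economics | 2       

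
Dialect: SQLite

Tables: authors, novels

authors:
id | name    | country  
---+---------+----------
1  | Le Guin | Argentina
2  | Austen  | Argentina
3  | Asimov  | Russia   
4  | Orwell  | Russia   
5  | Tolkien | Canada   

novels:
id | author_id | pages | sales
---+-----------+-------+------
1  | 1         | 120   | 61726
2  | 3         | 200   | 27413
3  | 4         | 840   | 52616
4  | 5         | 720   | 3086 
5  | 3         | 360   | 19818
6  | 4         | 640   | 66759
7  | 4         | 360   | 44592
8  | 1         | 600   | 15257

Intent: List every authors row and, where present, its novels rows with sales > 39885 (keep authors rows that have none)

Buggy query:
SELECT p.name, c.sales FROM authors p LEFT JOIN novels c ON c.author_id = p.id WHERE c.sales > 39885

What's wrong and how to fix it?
Bug: A WHERE condition on the right-hand table after LEFT JOIN drops unmatched parents

Fix: Move the right-table condition into the ON clause so unmatched parents are kept

Corrected query:
SELECT p.name, c.sales FROM authors p LEFT JOIN novels c ON c.author_id = p.id AND c.sales > 39885

Result:
name    | sales
--------+------
Le Guin | 61726
Austen  | NULL 
Asimov  | NULL 
Orwell  | 44592
Orwell  | 52616
Orwell  | 66759
Tolkien | NULL 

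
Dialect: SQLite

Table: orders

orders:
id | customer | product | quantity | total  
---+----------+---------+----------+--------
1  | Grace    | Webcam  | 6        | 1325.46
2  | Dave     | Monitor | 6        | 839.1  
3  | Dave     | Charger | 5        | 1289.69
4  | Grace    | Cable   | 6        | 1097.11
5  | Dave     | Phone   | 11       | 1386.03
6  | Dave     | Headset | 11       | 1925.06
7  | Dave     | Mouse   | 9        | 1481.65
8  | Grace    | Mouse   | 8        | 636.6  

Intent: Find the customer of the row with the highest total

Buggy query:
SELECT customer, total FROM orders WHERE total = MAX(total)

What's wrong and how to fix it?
Bug: WHERE is evaluated per row; an aggregate over the whole table isn't defined there

Fix: Use a subquery: WHERE total = (SELECT MAX(total) FROM orders)

Corrected query:
SELECT customer, total FROM orders WHERE total = (SELECT MAX(total) FROM orders)

Result:
customer | total  
---------+--------
Dave     | 1925.06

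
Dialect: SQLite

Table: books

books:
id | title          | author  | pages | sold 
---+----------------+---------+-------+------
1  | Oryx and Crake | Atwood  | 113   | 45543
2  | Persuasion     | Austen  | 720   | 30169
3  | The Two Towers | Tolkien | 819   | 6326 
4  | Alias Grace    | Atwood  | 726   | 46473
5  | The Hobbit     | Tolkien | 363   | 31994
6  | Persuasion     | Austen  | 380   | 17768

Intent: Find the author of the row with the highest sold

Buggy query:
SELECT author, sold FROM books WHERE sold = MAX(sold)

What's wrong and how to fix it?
Bug: WHERE is evaluated per row; an aggregate over the whole table isn't defined there

Fix: Wrap MAX in a scalar subquery so WHERE compares against a single value

Corrected query:
SELECT author, sold FROM books WHERE sold = (SELECT MAX(sold) FROM books)

Result:
author | sold 
-------+------
Atwood | 46473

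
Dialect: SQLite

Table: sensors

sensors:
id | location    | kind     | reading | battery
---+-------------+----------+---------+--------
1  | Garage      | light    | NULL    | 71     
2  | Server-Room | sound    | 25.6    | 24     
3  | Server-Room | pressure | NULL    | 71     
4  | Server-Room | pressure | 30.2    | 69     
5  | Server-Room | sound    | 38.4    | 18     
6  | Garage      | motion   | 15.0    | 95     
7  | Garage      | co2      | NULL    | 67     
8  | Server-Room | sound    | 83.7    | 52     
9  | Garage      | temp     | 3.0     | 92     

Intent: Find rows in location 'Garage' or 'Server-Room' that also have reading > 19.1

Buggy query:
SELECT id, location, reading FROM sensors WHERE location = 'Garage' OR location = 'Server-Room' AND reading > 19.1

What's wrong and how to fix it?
Bug: Without parentheses, AND is evaluated before OR, so the reading filter only applies to the 'Server-Room' branch

Fix: Group the OR with parentheses (or use IN), then AND the threshold

Corrected query:
SELECT id, location, reading FROM sensors WHERE (location = 'Garage' OR location = 'Server-Room') AND reading > 19.1

Result:
id | location    | reading
---+-------------+--------
2  | Server-Room | 25.6   
4  | Server-Room | 30.2   
5  | Server-Room | 38.4   
8  | Server-Room | 83.7   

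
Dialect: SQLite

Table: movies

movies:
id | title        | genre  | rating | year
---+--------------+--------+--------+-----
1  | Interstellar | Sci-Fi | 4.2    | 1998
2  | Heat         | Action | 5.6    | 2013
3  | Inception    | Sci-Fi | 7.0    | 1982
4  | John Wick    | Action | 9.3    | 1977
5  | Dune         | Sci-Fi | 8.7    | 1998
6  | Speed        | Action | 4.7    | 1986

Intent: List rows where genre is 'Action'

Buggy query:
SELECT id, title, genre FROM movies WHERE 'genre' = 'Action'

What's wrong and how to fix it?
Bug: 'genre' in single quotes is a string literal, not the column; the comparison is literal-vs-literal and never true

Fix: Reference the column as genre without single quotes

Corrected query:
SELECT id, title, genre FROM movies WHERE genre = 'Action'

Result:
id | title     | genre 
---+-----------+-------
2  | Heat      | Action
4  | John Wick | Action
6  | Speed     | Action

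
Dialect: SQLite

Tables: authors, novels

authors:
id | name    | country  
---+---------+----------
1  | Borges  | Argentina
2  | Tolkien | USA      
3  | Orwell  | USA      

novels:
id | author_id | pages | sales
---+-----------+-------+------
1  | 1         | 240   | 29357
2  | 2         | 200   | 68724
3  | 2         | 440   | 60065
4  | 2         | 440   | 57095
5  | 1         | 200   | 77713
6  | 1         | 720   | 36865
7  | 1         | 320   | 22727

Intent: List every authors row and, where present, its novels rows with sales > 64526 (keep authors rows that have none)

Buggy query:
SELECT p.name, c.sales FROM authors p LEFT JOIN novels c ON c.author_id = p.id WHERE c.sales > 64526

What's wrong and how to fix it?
Bug: Filtering c.sales in WHERE discards the NULL rows produced by LEFT JOIN, turning it into an inner join

Fix: Move the right-table condition into the ON clause so unmatched parents are kept

Corrected query:
SELECT p.name, c.sales FROM authors p LEFT JOIN novels c ON c.author_id = p.id AND c.sales > 64526

Result:
name    | sales
--------+------
Borges  | 77713
Tolkien | 68724
Orwell  | NULL 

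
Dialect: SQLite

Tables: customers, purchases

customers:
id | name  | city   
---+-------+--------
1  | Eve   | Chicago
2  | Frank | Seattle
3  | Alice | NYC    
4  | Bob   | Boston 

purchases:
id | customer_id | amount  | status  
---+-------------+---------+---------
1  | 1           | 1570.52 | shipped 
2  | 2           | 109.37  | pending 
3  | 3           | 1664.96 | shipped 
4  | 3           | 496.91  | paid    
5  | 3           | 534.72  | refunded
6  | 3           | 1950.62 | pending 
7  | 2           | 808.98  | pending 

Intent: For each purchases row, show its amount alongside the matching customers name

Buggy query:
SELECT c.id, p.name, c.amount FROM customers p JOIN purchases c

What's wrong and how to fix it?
Bug: Missing join condition: each purchases row is matched to all customers rows instead of just its own

Fix: Specify the join condition linking the foreign key to the parent id

Corrected query:
SELECT c.id, p.name, c.amount FROM customers p JOIN purchases c ON c.customer_id = p.id

Result:
id | name  | amount 
---+-------+--------
1  | Eve   | 1570.52
2  | Frank | 109.37 
3  | Alice | 1664.96
4  | Alice | 496.91 
5  | Alice | 534.72 
6  | Alice | 1950.62
7  | Frank | 808.98 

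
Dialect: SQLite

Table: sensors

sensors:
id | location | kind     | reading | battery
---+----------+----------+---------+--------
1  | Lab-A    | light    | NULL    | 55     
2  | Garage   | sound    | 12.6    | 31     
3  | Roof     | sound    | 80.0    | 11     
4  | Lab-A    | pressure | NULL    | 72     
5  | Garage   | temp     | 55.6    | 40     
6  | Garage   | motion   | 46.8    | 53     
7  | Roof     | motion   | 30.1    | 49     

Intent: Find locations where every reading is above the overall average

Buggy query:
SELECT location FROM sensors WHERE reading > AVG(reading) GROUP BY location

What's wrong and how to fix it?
Bug: AVG() is an aggregate; it can't sit directly in WHERE

Fix: Compute the overall average in a scalar subquery and compare each group's MIN against it in HAVING

Corrected query:
SELECT location FROM sensors GROUP BY location HAVING MIN(reading) > (SELECT AVG(reading) FROM sensors)

Result:
(no rows)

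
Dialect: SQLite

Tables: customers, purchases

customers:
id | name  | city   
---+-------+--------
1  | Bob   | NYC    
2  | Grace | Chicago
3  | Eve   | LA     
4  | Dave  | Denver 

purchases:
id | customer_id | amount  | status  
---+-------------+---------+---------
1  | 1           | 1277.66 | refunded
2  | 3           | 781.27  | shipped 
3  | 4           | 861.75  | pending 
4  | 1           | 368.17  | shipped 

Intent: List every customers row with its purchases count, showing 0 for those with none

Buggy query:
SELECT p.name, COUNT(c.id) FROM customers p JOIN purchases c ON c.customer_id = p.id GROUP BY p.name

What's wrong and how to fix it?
Bug: INNER JOIN drops customers rows that have no matching purchases rows

Fix: Use LEFT JOIN so parents without children still appear (COUNT(c.id) gives 0)

Corrected query:
SELECT p.name, COUNT(c.id) FROM customers p LEFT JOIN purchases c ON c.customer_id = p.id GROUP BY p.name

Result:
name  | COUNT(c.id)
------+------------
Bob   | 2          
Dave  | 1          
Eve   | 1          
Grace | 0          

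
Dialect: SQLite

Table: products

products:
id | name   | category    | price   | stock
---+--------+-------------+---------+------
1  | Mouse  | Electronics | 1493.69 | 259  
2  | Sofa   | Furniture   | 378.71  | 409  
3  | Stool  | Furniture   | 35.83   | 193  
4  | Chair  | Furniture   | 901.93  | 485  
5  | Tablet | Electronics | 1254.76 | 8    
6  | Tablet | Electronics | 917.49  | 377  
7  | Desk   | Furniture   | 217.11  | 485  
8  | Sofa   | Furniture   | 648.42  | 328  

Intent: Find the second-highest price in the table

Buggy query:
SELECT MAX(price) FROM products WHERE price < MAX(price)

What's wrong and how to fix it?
Bug: MAX(price) on the right of the comparison is an aggregate-in-WHERE error

Fix: Put the inner MAX in a scalar subquery

Corrected query:
SELECT MAX(price) FROM products WHERE price < (SELECT MAX(price) FROM products)

Result:
MAX(price)
----------
1254.76   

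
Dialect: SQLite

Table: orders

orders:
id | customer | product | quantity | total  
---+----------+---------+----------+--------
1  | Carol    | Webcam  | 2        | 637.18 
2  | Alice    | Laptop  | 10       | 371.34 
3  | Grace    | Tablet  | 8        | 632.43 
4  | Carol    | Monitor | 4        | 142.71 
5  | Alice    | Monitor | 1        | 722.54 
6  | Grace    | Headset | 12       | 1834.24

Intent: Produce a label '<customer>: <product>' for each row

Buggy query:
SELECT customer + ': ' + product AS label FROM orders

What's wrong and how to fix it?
Bug: SQLite uses || for string concatenation; + coerces text to numbers (yielding 0)

Fix: Replace + with || to concatenate text

Corrected query:
SELECT customer || ': ' || product AS label FROM orders

Result:
label         
--------------
Carol: Webcam 
Alice: Laptop 
Grace: Tablet 
Carol: Monitor
Alice: Monitor
Grace: Headset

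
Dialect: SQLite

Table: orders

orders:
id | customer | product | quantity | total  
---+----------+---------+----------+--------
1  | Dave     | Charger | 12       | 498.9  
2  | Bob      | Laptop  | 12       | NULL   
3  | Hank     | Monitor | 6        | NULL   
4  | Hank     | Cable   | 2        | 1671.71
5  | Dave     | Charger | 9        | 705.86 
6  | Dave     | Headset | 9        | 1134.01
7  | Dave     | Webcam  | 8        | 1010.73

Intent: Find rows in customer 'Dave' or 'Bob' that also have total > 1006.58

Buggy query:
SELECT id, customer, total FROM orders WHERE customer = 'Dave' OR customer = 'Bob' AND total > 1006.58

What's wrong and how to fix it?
Bug: Without parentheses, AND is evaluated before OR, so the total filter only applies to the 'Bob' branch

Fix: Add parentheses around the OR so the AND applies to both alternatives

Corrected query:
SELECT id, customer, total FROM orders WHERE (customer = 'Dave' OR customer = 'Bob') AND total > 1006.58

Result:
id | customer | total  
---+----------+--------
6  | Dave     | 1134.01
7  | Dave     | 1010.73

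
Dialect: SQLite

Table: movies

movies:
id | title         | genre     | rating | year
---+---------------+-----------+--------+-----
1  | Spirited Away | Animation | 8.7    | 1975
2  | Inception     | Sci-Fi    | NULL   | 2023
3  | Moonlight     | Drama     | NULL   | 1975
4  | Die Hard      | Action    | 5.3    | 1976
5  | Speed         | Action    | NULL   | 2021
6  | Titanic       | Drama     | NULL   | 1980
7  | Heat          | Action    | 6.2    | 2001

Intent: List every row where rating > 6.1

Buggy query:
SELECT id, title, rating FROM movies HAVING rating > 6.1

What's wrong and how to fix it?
Bug: This is a non-aggregate query (no GROUP BY, no aggregates), so in SQLite the HAVING clause is invalid here; a row-level condition belongs in WHERE

Fix: Use WHERE for row-level filtering

Corrected query:
SELECT id, title, rating FROM movies WHERE rating > 6.1

Result:
id | title         | rating
---+---------------+-------
1  | Spirited Away | 8.7   
7  | Heat          | 6.2   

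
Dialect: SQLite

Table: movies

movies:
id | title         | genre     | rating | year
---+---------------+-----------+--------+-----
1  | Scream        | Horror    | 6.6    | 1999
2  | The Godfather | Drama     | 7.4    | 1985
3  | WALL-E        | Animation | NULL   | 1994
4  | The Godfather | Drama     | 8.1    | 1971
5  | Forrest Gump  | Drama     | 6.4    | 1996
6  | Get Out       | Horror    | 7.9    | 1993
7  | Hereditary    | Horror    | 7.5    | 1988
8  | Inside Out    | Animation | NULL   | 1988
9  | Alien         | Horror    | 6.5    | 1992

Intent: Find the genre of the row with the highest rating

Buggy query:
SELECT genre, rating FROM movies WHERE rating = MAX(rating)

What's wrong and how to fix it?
Bug: MAX(rating) is an aggregate and cannot be used directly in WHERE

Fix: Wrap MAX in a scalar subquery so WHERE compares against a single value

Corrected query:
SELECT genre, rating FROM movies WHERE rating = (SELECT MAX(rating) FROM movies)

Result:
genre | rating
------+-------
Drama | 8.1   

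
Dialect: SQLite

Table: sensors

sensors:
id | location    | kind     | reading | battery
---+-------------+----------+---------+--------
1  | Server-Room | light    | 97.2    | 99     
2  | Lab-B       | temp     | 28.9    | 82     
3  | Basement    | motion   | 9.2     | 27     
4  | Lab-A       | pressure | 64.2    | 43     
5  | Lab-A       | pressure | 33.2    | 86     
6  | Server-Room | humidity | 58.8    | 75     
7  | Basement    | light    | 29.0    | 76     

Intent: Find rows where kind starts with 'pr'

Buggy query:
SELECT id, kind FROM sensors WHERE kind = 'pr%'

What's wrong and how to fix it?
Bug: Wildcards only work with LIKE; '=' treats '%' as a literal character

Fix: Replace '=' with LIKE so 'pr%' is treated as a pattern

Corrected query:
SELECT id, kind FROM sensors WHERE kind LIKE 'pr%'

Result:
id | kind    
---+---------
4  | pressure
5  | pressure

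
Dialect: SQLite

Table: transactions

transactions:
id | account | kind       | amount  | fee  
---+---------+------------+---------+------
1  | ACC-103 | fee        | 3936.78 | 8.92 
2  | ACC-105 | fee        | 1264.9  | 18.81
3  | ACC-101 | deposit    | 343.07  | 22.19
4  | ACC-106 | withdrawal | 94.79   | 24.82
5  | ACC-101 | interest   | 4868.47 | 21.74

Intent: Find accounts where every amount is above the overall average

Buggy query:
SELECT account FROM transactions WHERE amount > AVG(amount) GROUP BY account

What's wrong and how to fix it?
Bug: WHERE evaluates per row before aggregation, so AVG() is unavailable

Fix: Use a subquery for AVG and a HAVING MIN(...) filter so the condition holds for every row in the group

Corrected query:
SELECT account FROM transactions GROUP BY account HAVING MIN(amount) > (SELECT AVG(amount) FROM transactions)

Result:
account
-------
ACC-103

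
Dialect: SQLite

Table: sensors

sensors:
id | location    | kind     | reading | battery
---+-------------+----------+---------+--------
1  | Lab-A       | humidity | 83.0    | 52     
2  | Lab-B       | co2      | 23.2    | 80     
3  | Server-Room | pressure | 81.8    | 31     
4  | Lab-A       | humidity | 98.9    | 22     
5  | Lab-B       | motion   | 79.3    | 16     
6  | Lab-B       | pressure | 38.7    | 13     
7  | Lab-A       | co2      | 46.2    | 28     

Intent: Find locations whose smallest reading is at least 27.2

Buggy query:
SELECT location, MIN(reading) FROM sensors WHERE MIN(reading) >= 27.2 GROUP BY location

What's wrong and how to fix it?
Bug: MIN() in WHERE is a misuse of aggregate

Fix: Use HAVING for the per-group MIN condition

Corrected query:
SELECT location, MIN(reading) FROM sensors GROUP BY location HAVING MIN(reading) >= 27.2

Result:
location    | MIN(reading)
------------+-------------
Lab-A       | 46.2        
Server-Room | 81.8        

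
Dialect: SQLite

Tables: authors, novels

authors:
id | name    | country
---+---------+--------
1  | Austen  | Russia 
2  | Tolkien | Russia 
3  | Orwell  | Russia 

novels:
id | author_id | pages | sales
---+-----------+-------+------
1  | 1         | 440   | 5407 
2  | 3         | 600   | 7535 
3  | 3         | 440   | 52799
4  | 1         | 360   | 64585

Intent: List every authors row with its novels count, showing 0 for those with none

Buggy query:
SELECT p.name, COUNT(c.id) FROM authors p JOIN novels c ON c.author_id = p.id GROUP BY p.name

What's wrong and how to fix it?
Bug: An inner join excludes parents with zero children

Fix: Switch to LEFT JOIN to retain unmatched parent rows

Corrected query:
SELECT p.name, COUNT(c.id) FROM authors p LEFT JOIN novels c ON c.author_id = p.id GROUP BY p.name

Result:
name    | COUNT(c.id)
--------+------------
Austen  | 2          
Orwell  | 2          
Tolkien | 0          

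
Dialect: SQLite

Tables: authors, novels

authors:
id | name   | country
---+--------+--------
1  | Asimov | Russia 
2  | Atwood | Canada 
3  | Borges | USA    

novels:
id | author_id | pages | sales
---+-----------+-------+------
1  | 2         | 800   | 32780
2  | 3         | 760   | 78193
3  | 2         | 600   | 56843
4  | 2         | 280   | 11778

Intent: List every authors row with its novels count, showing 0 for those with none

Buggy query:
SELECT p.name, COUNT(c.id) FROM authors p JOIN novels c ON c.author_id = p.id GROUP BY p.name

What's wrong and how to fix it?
Bug: An inner join excludes parents with zero children

Fix: Switch to LEFT JOIN to retain unmatched parent rows

Corrected query:
SELECT p.name, COUNT(c.id) FROM authors p LEFT JOIN novels c ON c.author_id = p.id GROUP BY p.name

Result:
name   | COUNT(c.id)
-------+------------
Asimov | 0          
Atwood | 3          
Borges | 1          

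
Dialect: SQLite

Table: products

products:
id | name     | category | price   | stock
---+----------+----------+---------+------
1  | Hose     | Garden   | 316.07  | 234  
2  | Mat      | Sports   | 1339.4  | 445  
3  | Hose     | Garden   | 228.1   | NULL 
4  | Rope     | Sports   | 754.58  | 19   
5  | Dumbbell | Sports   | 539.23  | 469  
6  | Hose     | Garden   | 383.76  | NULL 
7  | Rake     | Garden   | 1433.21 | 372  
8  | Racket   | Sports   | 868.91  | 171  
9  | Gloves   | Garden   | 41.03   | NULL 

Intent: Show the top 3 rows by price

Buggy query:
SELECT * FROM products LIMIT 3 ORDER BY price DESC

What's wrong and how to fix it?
Bug: LIMIT must come after ORDER BY

Fix: Swap the clauses: ORDER BY first, then LIMIT

Corrected query:
SELECT * FROM products ORDER BY price DESC LIMIT 3

Result:
id | name   | category | price   | stock
---+--------+----------+---------+------
7  | Rake   | Garden   | 1433.21 | 372  
2  | Mat    | Sports   | 1339.4  | 445  
8  | Racket | Sports   | 868.91  | 171  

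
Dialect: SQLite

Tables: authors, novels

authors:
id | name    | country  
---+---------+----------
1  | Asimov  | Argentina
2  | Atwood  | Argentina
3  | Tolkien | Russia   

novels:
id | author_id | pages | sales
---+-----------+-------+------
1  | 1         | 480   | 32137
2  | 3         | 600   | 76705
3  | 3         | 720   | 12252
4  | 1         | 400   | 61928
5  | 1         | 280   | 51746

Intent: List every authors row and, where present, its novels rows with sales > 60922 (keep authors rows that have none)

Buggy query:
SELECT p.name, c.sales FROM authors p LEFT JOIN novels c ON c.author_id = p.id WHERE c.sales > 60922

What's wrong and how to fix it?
Bug: A WHERE condition on the right-hand table after LEFT JOIN drops unmatched parents

Fix: Move the right-table condition into the ON clause so unmatched parents are kept

Corrected query:
SELECT p.name, c.sales FROM authors p LEFT JOIN novels c ON c.author_id = p.id AND c.sales > 60922

Result:
name    | sales
--------+------
Asimov  | 61928
Atwood  | NULL 
Tolkien | 76705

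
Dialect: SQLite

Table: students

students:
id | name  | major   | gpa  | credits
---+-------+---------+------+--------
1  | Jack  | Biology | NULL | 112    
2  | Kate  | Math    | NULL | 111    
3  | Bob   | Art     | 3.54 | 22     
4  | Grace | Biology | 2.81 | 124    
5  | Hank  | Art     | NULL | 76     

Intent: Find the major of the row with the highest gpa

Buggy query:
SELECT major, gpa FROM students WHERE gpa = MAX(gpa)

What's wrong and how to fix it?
Bug: MAX(gpa) is an aggregate and cannot be used directly in WHERE

Fix: Wrap MAX in a scalar subquery so WHERE compares against a single value

Corrected query:
SELECT major, gpa FROM students WHERE gpa = (SELECT MAX(gpa) FROM students)

Result:
major | gpa 
------+-----
Art   | 3.54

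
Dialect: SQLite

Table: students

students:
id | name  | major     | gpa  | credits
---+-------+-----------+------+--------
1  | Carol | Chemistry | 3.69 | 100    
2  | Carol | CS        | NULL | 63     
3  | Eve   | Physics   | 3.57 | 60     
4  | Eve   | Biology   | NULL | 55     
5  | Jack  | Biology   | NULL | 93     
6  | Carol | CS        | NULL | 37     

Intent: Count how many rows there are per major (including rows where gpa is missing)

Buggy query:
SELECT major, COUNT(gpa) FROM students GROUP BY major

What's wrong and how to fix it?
Bug: COUNT(gpa) skips NULLs, so groups with missing gpa are undercounted

Fix: Replace COUNT(gpa) with COUNT(*)

Corrected query:
SELECT major, COUNT(*) FROM students GROUP BY major

Result:
major     | COUNT(*)
----------+---------
Biology   | 2       
CS        | 2       
Chemistry | 1       
Physics   | 1       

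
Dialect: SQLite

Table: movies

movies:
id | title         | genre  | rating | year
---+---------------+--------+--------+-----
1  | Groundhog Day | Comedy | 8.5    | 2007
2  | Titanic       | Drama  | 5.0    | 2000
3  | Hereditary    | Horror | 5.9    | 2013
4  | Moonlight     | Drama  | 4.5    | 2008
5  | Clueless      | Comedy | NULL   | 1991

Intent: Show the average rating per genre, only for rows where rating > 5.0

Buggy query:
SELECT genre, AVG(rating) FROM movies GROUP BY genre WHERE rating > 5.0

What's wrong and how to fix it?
Bug: Row-level WHERE must come before GROUP BY in the clause order

Fix: Place WHERE between FROM and GROUP BY

Corrected query:
SELECT genre, AVG(rating) FROM movies WHERE rating > 5.0 GROUP BY genre

Result:
genre  | AVG(rating)
-------+------------
Comedy | 8.5        
Horror | 5.9        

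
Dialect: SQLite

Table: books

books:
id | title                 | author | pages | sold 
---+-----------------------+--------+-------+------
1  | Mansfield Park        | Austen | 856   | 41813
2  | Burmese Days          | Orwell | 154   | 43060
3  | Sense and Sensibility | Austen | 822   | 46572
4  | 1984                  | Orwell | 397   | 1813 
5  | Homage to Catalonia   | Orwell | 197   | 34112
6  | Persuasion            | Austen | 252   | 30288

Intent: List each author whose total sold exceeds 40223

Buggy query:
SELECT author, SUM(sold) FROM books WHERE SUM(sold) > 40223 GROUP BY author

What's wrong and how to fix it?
Bug: WHERE runs before GROUP BY, so aggregates aren't available there

Fix: Move the aggregate condition to a HAVING clause

Corrected query:
SELECT author, SUM(sold) FROM books GROUP BY author HAVING SUM(sold) > 40223

Result:
author | SUM(sold)
-------+----------
Austen | 118673   
Orwell | 78985    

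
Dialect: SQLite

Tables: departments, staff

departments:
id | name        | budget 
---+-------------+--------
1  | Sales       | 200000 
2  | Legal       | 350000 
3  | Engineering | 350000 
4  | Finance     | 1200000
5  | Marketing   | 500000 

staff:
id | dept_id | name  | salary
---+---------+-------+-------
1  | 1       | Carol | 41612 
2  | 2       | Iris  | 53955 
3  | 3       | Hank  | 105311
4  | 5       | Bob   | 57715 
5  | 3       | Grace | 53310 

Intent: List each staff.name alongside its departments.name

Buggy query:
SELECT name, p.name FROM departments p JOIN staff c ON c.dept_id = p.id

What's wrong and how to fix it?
Bug: Both tables have a 'name' column; the unqualified reference is ambiguous

Fix: Prefix ambiguous columns with the table alias

Corrected query:
SELECT c.name, p.name FROM departments p JOIN staff c ON c.dept_id = p.id

Result:
name  | name       
------+------------
Carol | Sales      
Iris  | Legal      
Hank  | Engineering
Bob   | Marketing  
Grace | Engineering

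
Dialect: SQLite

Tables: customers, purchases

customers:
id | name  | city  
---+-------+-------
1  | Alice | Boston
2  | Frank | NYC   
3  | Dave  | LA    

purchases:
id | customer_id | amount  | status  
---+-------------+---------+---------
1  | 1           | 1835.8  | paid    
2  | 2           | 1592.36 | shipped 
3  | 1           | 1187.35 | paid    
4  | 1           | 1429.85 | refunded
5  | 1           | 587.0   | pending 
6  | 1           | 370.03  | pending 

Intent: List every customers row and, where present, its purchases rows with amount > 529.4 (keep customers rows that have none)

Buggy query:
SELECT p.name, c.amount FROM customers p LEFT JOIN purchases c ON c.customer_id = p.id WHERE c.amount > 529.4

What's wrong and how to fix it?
Bug: A WHERE condition on the right-hand table after LEFT JOIN drops unmatched parents

Fix: Move the right-table condition into the ON clause so unmatched parents are kept

Corrected query:
SELECT p.name, c.amount FROM customers p LEFT JOIN purchases c ON c.customer_id = p.id AND c.amount > 529.4

Result:
name  | amount 
------+--------
Alice | 587    
Alice | 1187.35
Alice | 1429.85
Alice | 1835.8 
Frank | 1592.36
Dave  | NULL   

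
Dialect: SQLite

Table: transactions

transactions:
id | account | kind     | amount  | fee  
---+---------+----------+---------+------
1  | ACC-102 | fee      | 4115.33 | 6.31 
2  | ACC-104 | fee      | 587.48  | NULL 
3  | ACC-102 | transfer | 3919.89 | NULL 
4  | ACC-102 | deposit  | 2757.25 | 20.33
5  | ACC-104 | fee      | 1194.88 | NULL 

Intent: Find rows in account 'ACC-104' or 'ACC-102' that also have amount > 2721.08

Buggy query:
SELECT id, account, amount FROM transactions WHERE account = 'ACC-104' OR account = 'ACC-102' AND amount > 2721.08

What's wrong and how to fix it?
Bug: Without parentheses, AND is evaluated before OR, so the amount filter only applies to the 'ACC-102' branch

Fix: Add parentheses around the OR so the AND applies to both alternatives

Corrected query:
SELECT id, account, amount FROM transactions WHERE (account = 'ACC-104' OR account = 'ACC-102') AND amount > 2721.08

Result:
id | account | amount 
---+---------+--------
1  | ACC-102 | 4115.33
3  | ACC-102 | 3919.89
4  | ACC-102 | 2757.25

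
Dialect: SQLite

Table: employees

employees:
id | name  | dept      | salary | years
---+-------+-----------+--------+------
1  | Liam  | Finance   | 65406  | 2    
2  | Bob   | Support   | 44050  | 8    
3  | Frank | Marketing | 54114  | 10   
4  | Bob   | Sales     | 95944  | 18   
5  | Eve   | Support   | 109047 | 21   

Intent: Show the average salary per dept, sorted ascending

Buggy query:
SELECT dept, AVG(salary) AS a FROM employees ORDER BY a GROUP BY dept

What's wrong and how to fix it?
Bug: GROUP BY must precede ORDER BY

Fix: Reorder: SELECT … FROM … GROUP BY … ORDER BY …

Corrected query:
SELECT dept, AVG(salary) AS a FROM employees GROUP BY dept ORDER BY a

Result:
dept      | a      
----------+--------
Marketing | 54114  
Finance   | 65406  
Support   | 76548.5
Sales     | 95944  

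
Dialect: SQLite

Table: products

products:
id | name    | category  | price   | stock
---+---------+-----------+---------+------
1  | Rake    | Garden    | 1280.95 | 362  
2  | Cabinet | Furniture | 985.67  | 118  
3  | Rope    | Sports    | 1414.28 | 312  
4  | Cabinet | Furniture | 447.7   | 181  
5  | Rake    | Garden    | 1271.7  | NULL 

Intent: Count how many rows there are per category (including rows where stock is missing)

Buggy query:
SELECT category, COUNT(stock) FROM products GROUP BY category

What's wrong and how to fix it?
Bug: COUNT(stock) skips NULLs, so groups with missing stock are undercounted

Fix: Replace COUNT(stock) with COUNT(*)

Corrected query:
SELECT category, COUNT(*) FROM products GROUP BY category

Result:
category  | COUNT(*)
----------+---------
Furniture | 2       
Garden    | 2       
Sports    | 1       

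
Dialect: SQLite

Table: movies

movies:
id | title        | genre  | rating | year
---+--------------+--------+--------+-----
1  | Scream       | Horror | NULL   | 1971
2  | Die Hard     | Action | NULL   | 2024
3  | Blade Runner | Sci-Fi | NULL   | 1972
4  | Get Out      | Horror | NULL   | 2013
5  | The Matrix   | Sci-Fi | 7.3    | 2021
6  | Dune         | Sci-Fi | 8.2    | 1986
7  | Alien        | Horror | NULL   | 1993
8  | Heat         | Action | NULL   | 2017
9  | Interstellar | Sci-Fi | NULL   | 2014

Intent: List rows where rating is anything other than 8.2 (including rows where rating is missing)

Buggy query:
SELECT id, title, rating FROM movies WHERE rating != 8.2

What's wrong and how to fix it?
Bug: 'rating != 8.2' is unknown when rating is NULL, so NULL rows are silently excluded

Fix: Add an explicit OR rating IS NULL to include the missing-value rows

Corrected query:
SELECT id, title, rating FROM movies WHERE rating != 8.2 OR rating IS NULL

Result:
id | title        | rating
---+--------------+-------
1  | Scream       | NULL  
2  | Die Hard     | NULL  
3  | Blade Runner | NULL  
4  | Get Out      | NULL  
5  | The Matrix   | 7.3   
7  | Alien        | NULL  
8  | Heat         | NULL  
9  | Interstellar | NULL  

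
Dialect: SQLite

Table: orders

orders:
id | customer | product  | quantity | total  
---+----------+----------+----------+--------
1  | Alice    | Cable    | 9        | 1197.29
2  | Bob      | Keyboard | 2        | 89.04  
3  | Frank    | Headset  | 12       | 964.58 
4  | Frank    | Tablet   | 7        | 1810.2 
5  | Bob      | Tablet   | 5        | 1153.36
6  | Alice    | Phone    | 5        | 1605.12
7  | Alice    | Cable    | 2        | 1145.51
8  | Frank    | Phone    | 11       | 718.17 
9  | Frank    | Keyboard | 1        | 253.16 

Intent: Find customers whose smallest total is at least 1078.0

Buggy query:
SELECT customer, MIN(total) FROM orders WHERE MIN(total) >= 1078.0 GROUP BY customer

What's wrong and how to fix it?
Bug: Aggregates like MIN are computed per group after WHERE runs

Fix: Use HAVING for the per-group MIN condition

Corrected query:
SELECT customer, MIN(total) FROM orders GROUP BY customer HAVING MIN(total) >= 1078.0

Result:
customer | MIN(total)
---------+-----------
Alice    | 1145.51   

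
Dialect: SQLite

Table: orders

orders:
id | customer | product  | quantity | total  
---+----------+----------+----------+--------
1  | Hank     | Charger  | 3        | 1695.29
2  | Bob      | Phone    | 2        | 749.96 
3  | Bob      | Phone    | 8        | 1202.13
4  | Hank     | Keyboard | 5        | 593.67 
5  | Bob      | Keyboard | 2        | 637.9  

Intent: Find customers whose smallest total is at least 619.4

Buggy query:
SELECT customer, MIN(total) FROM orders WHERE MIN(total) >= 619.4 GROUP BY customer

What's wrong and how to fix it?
Bug: Aggregates like MIN are computed per group after WHERE runs

Fix: Replace WHERE with HAVING after the GROUP BY

Corrected query:
SELECT customer, MIN(total) FROM orders GROUP BY customer HAVING MIN(total) >= 619.4

Result:
customer | MIN(total)
---------+-----------
Bob      | 637.9     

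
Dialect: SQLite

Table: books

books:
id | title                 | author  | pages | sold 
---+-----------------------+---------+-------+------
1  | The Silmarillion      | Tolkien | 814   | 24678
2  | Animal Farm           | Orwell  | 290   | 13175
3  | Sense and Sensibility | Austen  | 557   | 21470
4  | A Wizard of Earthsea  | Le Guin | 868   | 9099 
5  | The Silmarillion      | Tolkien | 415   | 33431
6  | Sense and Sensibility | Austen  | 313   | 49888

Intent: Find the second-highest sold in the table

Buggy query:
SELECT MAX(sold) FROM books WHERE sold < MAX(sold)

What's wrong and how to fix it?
Bug: MAX(sold) on the right of the comparison is an aggregate-in-WHERE error

Fix: Put the inner MAX in a scalar subquery

Corrected query:
SELECT MAX(sold) FROM books WHERE sold < (SELECT MAX(sold) FROM books)

Result:
MAX(sold)
---------
33431    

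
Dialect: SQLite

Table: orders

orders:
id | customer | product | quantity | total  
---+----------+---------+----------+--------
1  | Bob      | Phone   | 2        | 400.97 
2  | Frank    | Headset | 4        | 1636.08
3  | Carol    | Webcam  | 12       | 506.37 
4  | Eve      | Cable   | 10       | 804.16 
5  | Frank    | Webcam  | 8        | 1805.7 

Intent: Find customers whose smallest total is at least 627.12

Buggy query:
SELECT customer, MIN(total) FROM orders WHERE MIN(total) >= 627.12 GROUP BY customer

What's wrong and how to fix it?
Bug: Aggregates like MIN are computed per group after WHERE runs

Fix: Use HAVING for the per-group MIN condition

Corrected query:
SELECT customer, MIN(total) FROM orders GROUP BY customer HAVING MIN(total) >= 627.12

Result:
customer | MIN(total)
---------+-----------
Eve      | 804.16    
Frank    | 1636.08   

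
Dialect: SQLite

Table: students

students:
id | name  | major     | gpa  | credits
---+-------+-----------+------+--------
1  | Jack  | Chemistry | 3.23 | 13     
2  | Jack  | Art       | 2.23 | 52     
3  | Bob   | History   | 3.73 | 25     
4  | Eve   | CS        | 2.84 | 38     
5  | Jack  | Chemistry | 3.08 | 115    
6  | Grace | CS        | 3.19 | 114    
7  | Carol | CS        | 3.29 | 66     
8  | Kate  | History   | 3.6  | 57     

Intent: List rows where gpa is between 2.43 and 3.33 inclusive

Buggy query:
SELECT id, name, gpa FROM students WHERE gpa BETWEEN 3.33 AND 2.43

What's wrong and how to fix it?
Bug: BETWEEN expects the lower bound first; with 3.33 AND 2.43 the range is empty

Fix: Swap the bounds so the smaller value comes first

Corrected query:
SELECT id, name, gpa FROM students WHERE gpa BETWEEN 2.43 AND 3.33

Result:
id | name  | gpa 
---+-------+-----
1  | Jack  | 3.23
4  | Eve   | 2.84
5  | Jack  | 3.08
6  | Grace | 3.19
7  | Carol | 3.29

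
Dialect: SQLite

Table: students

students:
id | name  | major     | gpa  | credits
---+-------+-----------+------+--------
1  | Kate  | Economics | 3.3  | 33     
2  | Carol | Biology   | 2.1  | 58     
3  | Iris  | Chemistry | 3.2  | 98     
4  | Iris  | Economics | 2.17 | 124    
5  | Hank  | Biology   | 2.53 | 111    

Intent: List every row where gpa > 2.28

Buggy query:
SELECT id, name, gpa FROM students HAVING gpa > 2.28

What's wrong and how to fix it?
Bug: This is a non-aggregate query (no GROUP BY, no aggregates), so in SQLite the HAVING clause is invalid here; a row-level condition belongs in WHERE

Fix: Use WHERE for row-level filtering

Corrected query:
SELECT id, name, gpa FROM students WHERE gpa > 2.28

Result:
id | name | gpa 
---+------+-----
1  | Kate | 3.3 
3  | Iris | 3.2 
5  | Hank | 2.53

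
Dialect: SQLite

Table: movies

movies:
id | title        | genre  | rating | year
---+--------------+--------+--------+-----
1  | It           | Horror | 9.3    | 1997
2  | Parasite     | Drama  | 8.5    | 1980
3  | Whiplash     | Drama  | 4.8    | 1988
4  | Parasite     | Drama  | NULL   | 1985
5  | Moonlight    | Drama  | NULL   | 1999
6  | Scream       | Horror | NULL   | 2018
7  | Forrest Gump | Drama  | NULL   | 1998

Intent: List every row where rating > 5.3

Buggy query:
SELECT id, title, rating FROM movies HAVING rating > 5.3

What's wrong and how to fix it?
Bug: HAVING filters the output of aggregation, but this query has no GROUP BY and no aggregate functions, so SQLite rejects it (HAVING clause on a non-aggregate query); the condition here is per row

Fix: Replace HAVING with WHERE since the condition applies to individual rows

Corrected query:
SELECT id, title, rating FROM movies WHERE rating > 5.3

Result:
id | title    | rating
---+----------+-------
1  | It       | 9.3   
2  | Parasite | 8.5   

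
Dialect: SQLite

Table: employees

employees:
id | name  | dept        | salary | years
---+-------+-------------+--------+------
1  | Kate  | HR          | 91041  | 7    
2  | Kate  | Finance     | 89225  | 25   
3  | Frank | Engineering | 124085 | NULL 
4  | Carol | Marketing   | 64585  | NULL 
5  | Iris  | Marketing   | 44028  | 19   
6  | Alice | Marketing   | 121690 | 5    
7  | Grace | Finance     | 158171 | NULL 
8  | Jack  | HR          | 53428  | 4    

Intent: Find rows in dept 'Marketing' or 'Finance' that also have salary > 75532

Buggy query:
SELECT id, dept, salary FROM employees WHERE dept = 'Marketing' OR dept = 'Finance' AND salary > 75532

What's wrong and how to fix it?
Bug: Without parentheses, AND is evaluated before OR, so the salary filter only applies to the 'Finance' branch

Fix: Group the OR with parentheses (or use IN), then AND the threshold

Corrected query:
SELECT id, dept, salary FROM employees WHERE (dept = 'Marketing' OR dept = 'Finance') AND salary > 75532

Result:
id | dept      | salary
---+-----------+-------
2  | Finance   | 89225 
6  | Marketing | 121690
7  | Finance   | 158171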